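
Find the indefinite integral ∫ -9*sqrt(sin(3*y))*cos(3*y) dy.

-2*sin(3*y)**(3/2) + C

Let u = sin(3*y), so du = (3*cos(3*y)) dy.
Rewriting, the integral becomes -3·∫ √u du = -3·(2/3)u^(3/2).
Substituting back, u = sin(3*y).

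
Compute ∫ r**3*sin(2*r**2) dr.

-r**2*cos(2*r**2)/4 + sin(2*r**2)/8 + C

Let u = r², du = 2r dr; rewrite as (1/2)∫ u^1·sin(2u) du.
Now integrate by parts 1 time.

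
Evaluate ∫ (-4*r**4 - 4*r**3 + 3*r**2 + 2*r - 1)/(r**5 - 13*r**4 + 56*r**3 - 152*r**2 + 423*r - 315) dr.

-1352*log(r - 7)/87 + 729*log(r - 5)/68 - log(r - 1)/60 + 4123*log(r**2 + 9)/9860 - 3967*atan(r/3)/14790 + C

Factor the denominator: (r - 7)*(r - 5)*(r - 1)*(r**2 + 9).
Partial-fraction decomposition: (4123*r - 3967)/(4930*(r**2 + 9)) - 1/(60*(r - 1)) + 729/(68*(r - 5)) - 1352/(87*(r - 7)).
Integrate each term; A/(r−a) gives A·log|r−a|; the (Br+D)/(r²+p²) term gives a log and an atan.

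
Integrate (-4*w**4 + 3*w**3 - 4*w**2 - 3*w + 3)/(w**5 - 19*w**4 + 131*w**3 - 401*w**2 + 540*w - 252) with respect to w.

-8789*log(w - 7)/120 + 313*log(w - 6)/4 - 95*log(w - 3)/8 + 59*log(w - 2)/20 - log(w - 1)/12 + C

Factor the denominator: (w - 7)*(w - 6)*(w - 3)*(w - 2)*(w - 1).
Partial-fraction decomposition: -1/(12*(w - 1)) + 59/(20*(w - 2)) - 95/(8*(w - 3)) + 313/(4*(w - 6)) - 8789/(120*(w - 7)).
Integrate each term: A/(w−a) contributes A·log|w−a|.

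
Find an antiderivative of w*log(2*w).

w**2*(log(w) + log(2))/2 - w**2/4 + C

Use integration by parts with u = log(2*w), dv = w dw.
Then du = 1/w dw and v = w**2/2.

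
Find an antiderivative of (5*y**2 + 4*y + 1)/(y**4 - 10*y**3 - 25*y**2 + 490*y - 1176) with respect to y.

Factor the denominator: (y - 7)*(y - 6)*(y - 4)*(y + 7).
Partial-fraction decomposition: -109/(1001*(y + 7)) + 97/(66*(y - 4)) - 205/(26*(y - 6)) + 137/(21*(y - 7)).
Integrate each term: A/(y−a) contributes A·log|y−a|.

137*log(y - 7)/21 - 205*log(y - 6)/26 + 97*log(y - 4)/66 - 109*log(y + 7)/1001 + C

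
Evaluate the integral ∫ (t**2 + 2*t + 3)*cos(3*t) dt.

t**2*sin(3*t)/3 + 2*t*sin(3*t)/3 + 2*t*cos(3*t)/9 + 25*sin(3*t)/27 + 2*cos(3*t)/9 + C

Use integration by parts with u = t**2 + 2*t + 3, dv = cos(3*t) dt, so v = sin(3*t)/3.
Apply parts 2 times (tabular method): alternate signs, differentiate u down to 0, integrate dv up.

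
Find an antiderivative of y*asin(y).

y**2*asin(y)/2 + y*sqrt(-y**2 + 1)/4 - asin(y)/4 + C

Use integration by parts with u = arcsin(y), dv = y dy.
Then du = 1/sqrt(-y**2 + 1) dy.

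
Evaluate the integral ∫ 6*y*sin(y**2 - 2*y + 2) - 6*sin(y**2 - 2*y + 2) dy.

-3*cos(y**2 - 2*y + 2) + C

Let u = y**2 - 2*y + 2, so du = (2*y - 2) dy.
Rewriting, the integral becomes 3·∫ sin(u) du = 3·-cos(u).
Substituting back, u = y**2 - 2*y + 2.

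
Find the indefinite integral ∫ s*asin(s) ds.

Use integration by parts with u = arcsin(s), dv = s ds.
Then du = 1/sqrt(-s**2 + 1) ds.

s**2*asin(s)/2 + s*sqrt(-s**2 + 1)/4 - asin(s)/4 + C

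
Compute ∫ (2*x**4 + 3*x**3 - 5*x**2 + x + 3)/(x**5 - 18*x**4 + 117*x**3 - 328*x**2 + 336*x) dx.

Factor the denominator: x*(x - 7)*(x - 4)**2*(x - 3).
Partial-fraction decomposition: -17/(x - 3) - 463/(144*(x - 4)) - 631/(12*(x - 4)**2) + 1399/(63*(x - 7)) + 1/(112*x).
Integrate each term; A/(x−a) gives A·log|x−a|; A/(x−a)² gives −A/(x−a).

log(x)/112 + 1399*log(x - 7)/63 - 463*log(x - 4)/144 - 17*log(x - 3) + 631/(12*x - 48) + C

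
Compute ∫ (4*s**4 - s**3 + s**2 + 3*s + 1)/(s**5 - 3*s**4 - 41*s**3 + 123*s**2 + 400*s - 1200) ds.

604*log(s - 5)/45 - 989*log(s - 4)/72 + 79*log(s - 3)/28 - 1093*log(s + 4)/504 + 659*log(s + 5)/180 + C

Factor the denominator: (s - 5)*(s - 4)*(s - 3)*(s + 4)*(s + 5).
Partial-fraction decomposition: 659/(180*(s + 5)) - 1093/(504*(s + 4)) + 79/(28*(s - 3)) - 989/(72*(s - 4)) + 604/(45*(s - 5)).
Integrate each term: A/(s−a) contributes A·log|s−a|.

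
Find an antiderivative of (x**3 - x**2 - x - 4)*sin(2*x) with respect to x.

Use integration by parts with u = x**3 - x**2 - x - 4, dv = sin(2*x) dx, so v = -cos(2*x)/2.
Apply parts 3 times (tabular method): alternate signs, differentiate u down to 0, integrate dv up.

-x**3*cos(2*x)/2 + 3*x**2*sin(2*x)/4 + x**2*cos(2*x)/2 - x*sin(2*x)/2 + 5*x*cos(2*x)/4 - 5*sin(2*x)/8 + 7*cos(2*x)/4 + C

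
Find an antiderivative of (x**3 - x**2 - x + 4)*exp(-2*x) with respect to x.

Use integration by parts with u = x**3 - x**2 - x + 4, dv = exp(-2*x) dx, so v = -exp(-2*x)/2.
Apply parts 3 times (tabular method): alternate signs, differentiate u down to 0, integrate dv up.

(-4*x**3 - 2*x**2 + 2*x - 15)*exp(-2*x)/8 + C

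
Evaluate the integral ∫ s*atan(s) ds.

Use integration by parts with u = arctan(s), dv = s ds.
Then du = 1/(s**2 + 1) ds.

s**2*atan(s)/2 - s/2 + atan(s)/2 + C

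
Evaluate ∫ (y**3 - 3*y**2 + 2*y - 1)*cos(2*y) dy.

Use integration by parts with u = y**3 - 3*y**2 + 2*y - 1, dv = cos(2*y) dy, so v = sin(2*y)/2.
Apply parts 3 times (tabular method): alternate signs, differentiate u down to 0, integrate dv up.

y**3*sin(2*y)/2 - 3*y**2*sin(2*y)/2 + 3*y**2*cos(2*y)/4 + y*sin(2*y)/4 - 3*y*cos(2*y)/2 + sin(2*y)/4 + cos(2*y)/8 + C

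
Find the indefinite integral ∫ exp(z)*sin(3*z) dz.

exp(z)*sin(3*z)/10 - 3*exp(z)*cos(3*z)/10 + C

Let I denote the integral. Integrate by parts with u = sin(3*z), dv = exp(z) dz, so v = exp(z): I = exp(z)*sin(3*z) − 3·∫ exp(z)*cos(3*z) dz.
Apply parts again with u = cos(3*z), dv = exp(z) dz: ∫ exp(z)*cos(3*z) dz = exp(z)*cos(3*z) + 3·I. Substituting back brings back I: I = exp(z)*sin(3*z) - 3*exp(z)*cos(3*z) − 9·I.
Solving for I: (1 + 9)·I equals the remaining terms, so I = (1/10)·(exp(z)*sin(3*z) - 3*exp(z)*cos(3*z)).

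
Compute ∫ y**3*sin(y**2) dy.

Let u = y², du = 2y dy; rewrite as (1/2)∫ u^1·sin(1u) du.
Now integrate by parts 1 time.

-y**2*cos(y**2)/2 + sin(y**2)/2 + C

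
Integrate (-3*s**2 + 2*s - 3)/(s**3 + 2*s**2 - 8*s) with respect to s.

3*log(s)/8 - 11*log(s - 2)/12 - 59*log(s + 4)/24 + C

Factor the denominator: s*(s - 2)*(s + 4).
Partial-fraction decomposition: -59/(24*(s + 4)) - 11/(12*(s - 2)) + 3/(8*s).
Integrate each term: A/(s−a) contributes A·log|s−a|.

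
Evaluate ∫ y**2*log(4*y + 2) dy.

y**3*log(4*y + 2)/3 - y**3/9 + y**2/12 - y/12 + log(2*y + 1)/24 + C

Use integration by parts with u = log(4*y + 2), dv = y**2 dy.
Then du = 4/(4*y + 2) dy and v = y**3/3.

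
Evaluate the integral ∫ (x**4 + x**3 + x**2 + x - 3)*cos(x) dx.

Use integration by parts with u = x**4 + x**3 + x**2 + x - 3, dv = cos(x) dx, so v = sin(x).
Apply parts 4 times (tabular method): alternate signs, differentiate u down to 0, integrate dv up.

x**4*sin(x) + x**3*sin(x) + 4*x**3*cos(x) - 11*x**2*sin(x) + 3*x**2*cos(x) - 5*x*sin(x) - 22*x*cos(x) + 19*sin(x) - 5*cos(x) + C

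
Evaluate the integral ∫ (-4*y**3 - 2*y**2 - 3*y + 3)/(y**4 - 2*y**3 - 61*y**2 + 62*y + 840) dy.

Factor the denominator: (y - 7)*(y - 5)*(y + 4)*(y + 6).
Partial-fraction decomposition: -813/(286*(y + 6)) + 239/(198*(y + 4)) + 281/(99*(y - 5)) - 744/(143*(y - 7)).
Integrate each term: A/(y−a) contributes A·log|y−a|.

-744*log(y - 7)/143 + 281*log(y - 5)/99 + 239*log(y + 4)/198 - 813*log(y + 6)/286 + C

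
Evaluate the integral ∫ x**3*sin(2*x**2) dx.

-x**2*cos(2*x**2)/4 + sin(2*x**2)/8 + C

Let u = x², du = 2x dx; rewrite as (1/2)∫ u^1·sin(2u) du.
Now integrate by parts 1 time.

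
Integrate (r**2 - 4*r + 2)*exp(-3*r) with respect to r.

(-9*r**2 + 30*r - 8)*exp(-3*r)/27 + C

Use integration by parts with u = r**2 - 4*r + 2, dv = exp(-3*r) dr, so v = -exp(-3*r)/3.
Apply parts 2 times (tabular method): alternate signs, differentiate u down to 0, integrate dv up.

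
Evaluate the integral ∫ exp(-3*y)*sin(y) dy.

Let I denote the integral. Integrate by parts with u = sin(y), dv = exp(-3*y) dy, so v = -exp(-3*y)/3: I = -exp(-3*y)*sin(y)/3 + (1/3)·∫ exp(-3*y)*cos(y) dy.
Apply parts again with u = cos(y), dv = exp(-3*y) dy: ∫ exp(-3*y)*cos(y) dy = -exp(-3*y)*cos(y)/3 − (1/3)·I. Substituting back brings back I: I = -exp(-3*y)*sin(y)/3 - exp(-3*y)*cos(y)/9 − (1/9)·I.
Solving for I: (1 + 1/9)·I equals the remaining terms, so I = (9/10)·(-exp(-3*y)*sin(y)/3 - exp(-3*y)*cos(y)/9).

-3*exp(-3*y)*sin(y)/10 - exp(-3*y)*cos(y)/10 + C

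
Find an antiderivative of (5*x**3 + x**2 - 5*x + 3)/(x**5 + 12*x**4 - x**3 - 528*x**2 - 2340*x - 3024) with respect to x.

Factor the denominator: (x - 7)*(x + 3)*(x + 4)*(x + 6)**2.
Partial-fraction decomposition: 3443/(676*(x + 6)) + 337/(26*(x + 6)**2) - 281/(44*(x + 4)) + 6/(5*(x + 3)) + 866/(9295*(x - 7)).
Integrate each term; A/(x−a) gives A·log|x−a|; A/(x−a)² gives −A/(x−a).

866*log(x - 7)/9295 + 6*log(x + 3)/5 - 281*log(x + 4)/44 + 3443*log(x + 6)/676 - 337/(26*x + 156) + C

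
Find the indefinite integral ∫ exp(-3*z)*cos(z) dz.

Let I denote the integral. Integrate by parts with u = cos(z), dv = exp(-3*z) dz, so v = -exp(-3*z)/3: I = -exp(-3*z)*cos(z)/3 − (1/3)·∫ exp(-3*z)*sin(z) dz.
Apply parts again with u = sin(z), dv = exp(-3*z) dz: ∫ exp(-3*z)*sin(z) dz = -exp(-3*z)*sin(z)/3 + (1/3)·I. Substituting back brings back I: I = exp(-3*z)*sin(z)/9 - exp(-3*z)*cos(z)/3 − (1/9)·I.
Solving for I: (1 + 1/9)·I equals the remaining terms, so I = (9/10)·(exp(-3*z)*sin(z)/9 - exp(-3*z)*cos(z)/3).

exp(-3*z)*sin(z)/10 - 3*exp(-3*z)*cos(z)/10 + C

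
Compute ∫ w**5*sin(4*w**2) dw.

Let u = w², du = 2w dw; rewrite as (1/2)∫ u^2·sin(4u) du.
Now integrate by parts 2 times.

-w**4*cos(4*w**2)/8 + w**2*sin(4*w**2)/16 + cos(4*w**2)/64 + C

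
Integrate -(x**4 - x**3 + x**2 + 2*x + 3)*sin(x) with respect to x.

Use integration by parts with u = x**4 - x**3 + x**2 + 2*x + 3, dv = -sin(x) dx, so v = cos(x).
Apply parts 4 times (tabular method): alternate signs, differentiate u down to 0, integrate dv up.

x**4*cos(x) - 4*x**3*sin(x) - x**3*cos(x) + 3*x**2*sin(x) - 11*x**2*cos(x) + 22*x*sin(x) + 8*x*cos(x) - 8*sin(x) + 25*cos(x) + C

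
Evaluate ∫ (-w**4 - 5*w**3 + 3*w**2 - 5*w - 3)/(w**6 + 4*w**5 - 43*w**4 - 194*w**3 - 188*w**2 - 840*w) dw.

Factor the denominator: w*(w - 7)*(w + 5)*(w + 6)*(w**2 + 4).
Partial-fraction decomposition: -(1973*w + 9942)/(122960*(w**2 + 4)) + 27/(1040*(w + 6)) + 97/(1740*(w + 5)) - 4007/(57876*(w - 7)) + 1/(280*w).
Integrate each term; A/(w−a) gives A·log|w−a|; the (Bw+D)/(w²+p²) term gives a log and an atan.

log(w)/280 - 4007*log(w - 7)/57876 + 97*log(w + 5)/1740 + 27*log(w + 6)/1040 - 1973*log(w**2 + 4)/245920 - 4971*atan(w/2)/122960 + C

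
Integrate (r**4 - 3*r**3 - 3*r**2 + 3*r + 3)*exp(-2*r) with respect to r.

(-4*r**4 + 4*r**3 + 18*r**2 + 6*r - 9)*exp(-2*r)/8 + C

Use integration by parts with u = r**4 - 3*r**3 - 3*r**2 + 3*r + 3, dv = exp(-2*r) dr, so v = -exp(-2*r)/2.
Apply parts 4 times (tabular method): alternate signs, differentiate u down to 0, integrate dv up.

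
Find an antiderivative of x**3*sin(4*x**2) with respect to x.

-x**2*cos(4*x**2)/8 + sin(4*x**2)/32 + C

Let u = x², du = 2x dx; rewrite as (1/2)∫ u^1·sin(4u) du.
Now integrate by parts 1 time.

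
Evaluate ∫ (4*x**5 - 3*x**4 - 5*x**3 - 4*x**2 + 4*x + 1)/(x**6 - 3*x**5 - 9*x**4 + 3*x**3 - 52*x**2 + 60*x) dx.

log(x)/60 + 9921*log(x - 5)/4640 + 3*log(x - 1)/80 + 1127*log(x + 3)/1248 + 6821*log(x**2 + 4)/15080 + 1849*atan(x/2)/3770 + C

Factor the denominator: x*(x - 5)*(x - 1)*(x + 3)*(x**2 + 4).
Partial-fraction decomposition: (6821*x + 7396)/(7540*(x**2 + 4)) + 1127/(1248*(x + 3)) + 3/(80*(x - 1)) + 9921/(4640*(x - 5)) + 1/(60*x).
Integrate each term; A/(x−a) gives A·log|x−a|; the (Bx+D)/(x²+p²) term gives a log and an atan.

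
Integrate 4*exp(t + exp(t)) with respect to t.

Let u = exp(t), so du = (exp(t)) dt.
Rewriting, the integral becomes 4·∫ e^u du = 4·e^u.
Substituting back, u = exp(t).

4*exp(exp(t)) + C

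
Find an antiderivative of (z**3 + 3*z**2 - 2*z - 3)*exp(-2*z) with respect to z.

Use integration by parts with u = z**3 + 3*z**2 - 2*z - 3, dv = exp(-2*z) dz, so v = -exp(-2*z)/2.
Apply parts 3 times (tabular method): alternate signs, differentiate u down to 0, integrate dv up.

(-4*z**3 - 18*z**2 - 10*z + 7)*exp(-2*z)/8 + C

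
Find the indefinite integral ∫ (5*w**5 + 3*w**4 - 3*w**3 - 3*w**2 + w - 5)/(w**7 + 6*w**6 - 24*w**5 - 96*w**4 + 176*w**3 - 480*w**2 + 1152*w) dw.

-5*log(w)/1152 + 5647*log(w - 4)/16000 - 169*log(w - 2)/2048 - 682091*log(w + 6)/2304000 + 959*log(w**2 + 4)/64000 + 2913*atan(w/2)/32000 - 34463/(19200*w + 115200) + C

Factor the denominator: w*(w - 4)*(w - 2)*(w + 6)**2*(w**2 + 4).
Partial-fraction decomposition: (959*w + 5826)/(32000*(w**2 + 4)) - 682091/(2304000*(w + 6)) + 34463/(19200*(w + 6)**2) - 169/(2048*(w - 2)) + 5647/(16000*(w - 4)) - 5/(1152*w).
Integrate each term; A/(w−a) gives A·log|w−a|; the (Bw+D)/(w²+p²) term gives a log and an atan.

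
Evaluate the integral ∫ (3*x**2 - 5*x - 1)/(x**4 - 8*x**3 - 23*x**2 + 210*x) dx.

Factor the denominator: x*(x - 7)*(x - 6)*(x + 5).
Partial-fraction decomposition: -3/(20*(x + 5)) - 7/(6*(x - 6)) + 37/(28*(x - 7)) - 1/(210*x).
Integrate each term: A/(x−a) contributes A·log|x−a|.

-log(x)/210 + 37*log(x - 7)/28 - 7*log(x - 6)/6 - 3*log(x + 5)/20 + C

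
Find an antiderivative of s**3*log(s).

s**4*log(s)/4 - s**4/16 + C

Use integration by parts with u = log(s), dv = s**3 ds.
Then du = 1/s ds and v = s**4/4.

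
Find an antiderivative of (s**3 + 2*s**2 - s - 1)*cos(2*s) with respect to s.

s**3*sin(2*s)/2 + s**2*sin(2*s) + 3*s**2*cos(2*s)/4 - 5*s*sin(2*s)/4 + s*cos(2*s) - sin(2*s) - 5*cos(2*s)/8 + C

Use integration by parts with u = s**3 + 2*s**2 - s - 1, dv = cos(2*s) ds, so v = sin(2*s)/2.
Apply parts 3 times (tabular method): alternate signs, differentiate u down to 0, integrate dv up.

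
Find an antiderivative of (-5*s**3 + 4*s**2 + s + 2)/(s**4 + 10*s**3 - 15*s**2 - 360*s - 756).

-232*log(s - 6)/351 - 85*log(s + 3)/54 + 305*log(s + 6)/9 - 953*log(s + 7)/26 + C

Factor the denominator: (s - 6)*(s + 3)*(s + 6)*(s + 7).
Partial-fraction decomposition: -953/(26*(s + 7)) + 305/(9*(s + 6)) - 85/(54*(s + 3)) - 232/(351*(s - 6)).
Integrate each term: A/(s−a) contributes A·log|s−a|.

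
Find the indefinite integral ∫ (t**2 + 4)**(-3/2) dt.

Substitute t = 2·tan(θ), so dt = 2·sec(θ)^2 dθ and the radical becomes sqrt(t**2 + 4) = 2·sec(θ) by the Pythagorean identity.
Integrate the resulting trig expression in θ, then back-substitute tan(θ) = t/2, sec(θ) = sqrt(t**2 + 4)/2 (absorbing any constant into C).

t/(4*sqrt(t**2 + 4)) + C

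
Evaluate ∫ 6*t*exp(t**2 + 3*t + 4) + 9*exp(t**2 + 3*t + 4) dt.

Let u = t**2 + 3*t + 4, so du = (2*t + 3) dt.
Rewriting, the integral becomes 3·∫ e^u du = 3·e^u.
Substituting back, u = t**2 + 3*t + 4.

3*exp(t**2 + 3*t + 4) + C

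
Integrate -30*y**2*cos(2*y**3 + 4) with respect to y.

Let u = 2*y**3 + 4, so du = (6*y**2) dy.
Rewriting, the integral becomes -5·∫ cos(u) du = -5·sin(u).
Substituting back, u = 2*y**3 + 4.

-5*sin(2*y**3 + 4) + C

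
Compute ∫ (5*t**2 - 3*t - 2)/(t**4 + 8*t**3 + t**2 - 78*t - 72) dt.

Factor the denominator: (t - 3)*(t + 1)*(t + 4)*(t + 6).
Partial-fraction decomposition: -98/(45*(t + 6)) + 15/(7*(t + 4)) - 1/(10*(t + 1)) + 17/(126*(t - 3)).
Integrate each term: A/(t−a) contributes A·log|t−a|.

17*log(t - 3)/126 - log(t + 1)/10 + 15*log(t + 4)/7 - 98*log(t + 6)/45 + C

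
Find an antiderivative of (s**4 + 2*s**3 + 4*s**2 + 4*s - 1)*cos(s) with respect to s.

s**4*sin(s) + 2*s**3*sin(s) + 4*s**3*cos(s) - 8*s**2*sin(s) + 6*s**2*cos(s) - 8*s*sin(s) - 16*s*cos(s) + 15*sin(s) - 8*cos(s) + C

Use integration by parts with u = s**4 + 2*s**3 + 4*s**2 + 4*s - 1, dv = cos(s) ds, so v = sin(s).
Apply parts 4 times (tabular method): alternate signs, differentiate u down to 0, integrate dv up.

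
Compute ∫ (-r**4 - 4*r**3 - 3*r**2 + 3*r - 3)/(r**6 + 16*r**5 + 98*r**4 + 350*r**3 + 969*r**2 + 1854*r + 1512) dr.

Factor the denominator: (r + 2)*(r + 3)*(r + 4)*(r + 7)*(r**2 + 9).
Partial-fraction decomposition: -(2999*r - 8871)/(56550*(r**2 + 9)) + 10/(29*(r + 7)) - 21/(50*(r + 4)) + 1/(6*(r + 3)) - 1/(26*(r + 2)).
Integrate each term; A/(r−a) gives A·log|r−a|; the (Br+D)/(r²+p²) term gives a log and an atan.

-log(r + 2)/26 + log(r + 3)/6 - 21*log(r + 4)/50 + 10*log(r + 7)/29 - 2999*log(r**2 + 9)/113100 + 2957*atan(r/3)/56550 + C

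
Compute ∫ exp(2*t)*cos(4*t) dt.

Let I denote the integral. Integrate by parts with u = cos(4*t), dv = exp(2*t) dt, so v = exp(2*t)/2: I = exp(2*t)*cos(4*t)/2 + 2·∫ exp(2*t)*sin(4*t) dt.
Apply parts again with u = sin(4*t), dv = exp(2*t) dt: ∫ exp(2*t)*sin(4*t) dt = exp(2*t)*sin(4*t)/2 − 2·I. Substituting back brings back I: I = exp(2*t)*sin(4*t) + exp(2*t)*cos(4*t)/2 − 4·I.
Solving for I: (1 + 4)·I equals the remaining terms, so I = (1/5)·(exp(2*t)*sin(4*t) + exp(2*t)*cos(4*t)/2).

exp(2*t)*sin(4*t)/5 + exp(2*t)*cos(4*t)/10 + C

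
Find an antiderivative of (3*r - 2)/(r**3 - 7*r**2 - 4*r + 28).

19*log(r - 7)/45 - log(r - 2)/5 - 2*log(r + 2)/9 + C

Factor the denominator: (r - 7)*(r - 2)*(r + 2).
Partial-fraction decomposition: -2/(9*(r + 2)) - 1/(5*(r - 2)) + 19/(45*(r - 7)).
Integrate each term: A/(r−a) contributes A·log|r−a|.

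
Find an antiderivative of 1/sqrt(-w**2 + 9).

asin(w/3) + C

Substitute w = 3·sin(θ), so dw = 3·cos(θ) dθ and the radical becomes sqrt(-w**2 + 9) = 3·cos(θ) by the Pythagorean identity.
Integrate the resulting trig expression in θ, then back-substitute θ = asin(w/3), sin(θ) = w/3, cos(θ) = sqrt(-w**2 + 9)/3 (absorbing any constant into C).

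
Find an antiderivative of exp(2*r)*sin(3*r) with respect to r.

2*exp(2*r)*sin(3*r)/13 - 3*exp(2*r)*cos(3*r)/13 + C

Let I denote the integral. Integrate by parts with u = sin(3*r), dv = exp(2*r) dr, so v = exp(2*r)/2: I = exp(2*r)*sin(3*r)/2 − (3/2)·∫ exp(2*r)*cos(3*r) dr.
Apply parts again with u = cos(3*r), dv = exp(2*r) dr: ∫ exp(2*r)*cos(3*r) dr = exp(2*r)*cos(3*r)/2 + (3/2)·I. Substituting back brings back I: I = exp(2*r)*sin(3*r)/2 - 3*exp(2*r)*cos(3*r)/4 − (9/4)·I.
Solving for I: (1 + 9/4)·I equals the remaining terms, so I = (4/13)·(exp(2*r)*sin(3*r)/2 - 3*exp(2*r)*cos(3*r)/4).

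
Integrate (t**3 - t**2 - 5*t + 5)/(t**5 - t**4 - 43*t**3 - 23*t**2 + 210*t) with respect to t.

Factor the denominator: t*(t - 7)*(t - 2)*(t + 3)*(t + 5).
Partial-fraction decomposition: -1/(7*(t + 5)) + 4/(75*(t + 3)) + 1/(350*(t - 2)) + 11/(175*(t - 7)) + 1/(42*t).
Integrate each term: A/(t−a) contributes A·log|t−a|.

log(t)/42 + 11*log(t - 7)/175 + log(t - 2)/350 + 4*log(t + 3)/75 - log(t + 5)/7 + C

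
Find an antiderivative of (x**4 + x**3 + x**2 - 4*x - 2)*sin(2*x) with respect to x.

Use integration by parts with u = x**4 + x**3 + x**2 - 4*x - 2, dv = sin(2*x) dx, so v = -cos(2*x)/2.
Apply parts 4 times (tabular method): alternate signs, differentiate u down to 0, integrate dv up.

-x**4*cos(2*x)/2 + x**3*sin(2*x) - x**3*cos(2*x)/2 + 3*x**2*sin(2*x)/4 + x**2*cos(2*x) - x*sin(2*x) + 11*x*cos(2*x)/4 - 11*sin(2*x)/8 + cos(2*x)/2 + C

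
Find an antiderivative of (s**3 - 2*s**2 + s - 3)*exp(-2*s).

(-4*s**3 + 2*s**2 - 2*s + 11)*exp(-2*s)/8 + C

Use integration by parts with u = s**3 - 2*s**2 + s - 3, dv = exp(-2*s) ds, so v = -exp(-2*s)/2.
Apply parts 3 times (tabular method): alternate signs, differentiate u down to 0, integrate dv up.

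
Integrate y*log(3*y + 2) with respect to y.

y**2*log(3*y + 2)/2 - y**2/4 + y/3 - 2*log(3*y + 2)/9 + C

Use integration by parts with u = log(3*y + 2), dv = y dy.
Then du = 3/(3*y + 2) dy and v = y**2/2.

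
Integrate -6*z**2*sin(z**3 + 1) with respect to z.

2*cos(z**3 + 1) + C

Let u = z**3 + 1, so du = (3*z**2) dz.
Rewriting, the integral becomes -2·∫ sin(u) du = -2·-cos(u).
Substituting back, u = z**3 + 1.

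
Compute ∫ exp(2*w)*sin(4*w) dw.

Let I denote the integral. Integrate by parts with u = sin(4*w), dv = exp(2*w) dw, so v = exp(2*w)/2: I = exp(2*w)*sin(4*w)/2 − 2·∫ exp(2*w)*cos(4*w) dw.
Apply parts again with u = cos(4*w), dv = exp(2*w) dw: ∫ exp(2*w)*cos(4*w) dw = exp(2*w)*cos(4*w)/2 + 2·I. Substituting back brings back I: I = exp(2*w)*sin(4*w)/2 - exp(2*w)*cos(4*w) − 4·I.
Solving for I: (1 + 4)·I equals the remaining terms, so I = (1/5)·(exp(2*w)*sin(4*w)/2 - exp(2*w)*cos(4*w)).

exp(2*w)*sin(4*w)/10 - exp(2*w)*cos(4*w)/5 + C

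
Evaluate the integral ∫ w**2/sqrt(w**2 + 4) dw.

Substitute w = 2·tan(θ), so dw = 2·sec(θ)^2 dθ and the radical becomes sqrt(w**2 + 4) = 2·sec(θ) by the Pythagorean identity.
Integrate the resulting trig expression in θ, then back-substitute tan(θ) = w/2, sec(θ) = sqrt(w**2 + 4)/2 (absorbing any constant into C).

w*sqrt(w**2 + 4)/2 - 2*log(w + sqrt(w**2 + 4)) + C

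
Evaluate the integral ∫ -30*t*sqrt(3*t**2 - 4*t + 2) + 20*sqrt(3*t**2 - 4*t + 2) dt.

-10*(3*t**2 - 4*t + 2)**(3/2)/3 + C

Let u = 3*t**2 - 4*t + 2, so du = (6*t - 4) dt.
Rewriting, the integral becomes -5·∫ √u du = -5·(2/3)u^(3/2).
Substituting back, u = 3*t**2 - 4*t + 2.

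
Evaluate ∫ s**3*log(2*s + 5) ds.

s**4*log(2*s + 5)/4 - s**4/16 + 5*s**3/24 - 25*s**2/32 + 125*s/32 - 625*log(2*s + 5)/64 + C

Use integration by parts with u = log(2*s + 5), dv = s**3 ds.
Then du = 2/(2*s + 5) ds and v = s**4/4.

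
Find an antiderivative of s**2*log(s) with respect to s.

s**3*log(s)/3 - s**3/9 + C

Use integration by parts with u = log(s), dv = s**2 ds.
Then du = 1/s ds and v = s**3/3.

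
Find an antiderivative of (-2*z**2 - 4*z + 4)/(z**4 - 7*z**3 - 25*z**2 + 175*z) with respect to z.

Factor the denominator: z*(z - 7)*(z - 5)*(z + 5).
Partial-fraction decomposition: 13/(300*(z + 5)) + 33/(50*(z - 5)) - 61/(84*(z - 7)) + 4/(175*z).
Integrate each term: A/(z−a) contributes A·log|z−a|.

4*log(z)/175 - 61*log(z - 7)/84 + 33*log(z - 5)/50 + 13*log(z + 5)/300 + C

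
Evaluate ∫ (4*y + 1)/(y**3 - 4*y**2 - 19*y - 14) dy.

Factor the denominator: (y - 7)*(y + 1)*(y + 2).
Partial-fraction decomposition: -7/(9*(y + 2)) + 3/(8*(y + 1)) + 29/(72*(y - 7)).
Integrate each term: A/(y−a) contributes A·log|y−a|.

29*log(y - 7)/72 + 3*log(y + 1)/8 - 7*log(y + 2)/9 + C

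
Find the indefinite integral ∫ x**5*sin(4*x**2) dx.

Let u = x², du = 2x dx; rewrite as (1/2)∫ u^2·sin(4u) du.
Now integrate by parts 2 times.

-x**4*cos(4*x**2)/8 + x**2*sin(4*x**2)/16 + cos(4*x**2)/64 + C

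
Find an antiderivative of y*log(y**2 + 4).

y**2*log(y**2 + 4)/2 - y**2/2 + 2*log(y**2 + 4) + C

Let u = y**2 + 4, so du = (2*y) dy.
The integral becomes (1/2)·∫ log(u) du; integrate by parts with u′=log(u), dv′=du.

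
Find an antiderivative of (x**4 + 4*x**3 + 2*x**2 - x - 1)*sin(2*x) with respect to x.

Use integration by parts with u = x**4 + 4*x**3 + 2*x**2 - x - 1, dv = sin(2*x) dx, so v = -cos(2*x)/2.
Apply parts 4 times (tabular method): alternate signs, differentiate u down to 0, integrate dv up.

-x**4*cos(2*x)/2 + x**3*sin(2*x) - 2*x**3*cos(2*x) + 3*x**2*sin(2*x) + x**2*cos(2*x)/2 - x*sin(2*x)/2 + 7*x*cos(2*x)/2 - 7*sin(2*x)/4 + cos(2*x)/4 + C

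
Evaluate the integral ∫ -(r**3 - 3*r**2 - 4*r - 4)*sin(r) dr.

Use integration by parts with u = r**3 - 3*r**2 - 4*r - 4, dv = -sin(r) dr, so v = cos(r).
Apply parts 3 times (tabular method): alternate signs, differentiate u down to 0, integrate dv up.

r**3*cos(r) - 3*r**2*sin(r) - 3*r**2*cos(r) + 6*r*sin(r) - 10*r*cos(r) + 10*sin(r) + 2*cos(r) + C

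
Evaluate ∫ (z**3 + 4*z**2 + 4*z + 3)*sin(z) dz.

-z**3*cos(z) + 3*z**2*sin(z) - 4*z**2*cos(z) + 8*z*sin(z) + 2*z*cos(z) - 2*sin(z) + 5*cos(z) + C

Use integration by parts with u = z**3 + 4*z**2 + 4*z + 3, dv = sin(z) dz, so v = -cos(z).
Apply parts 3 times (tabular method): alternate signs, differentiate u down to 0, integrate dv up.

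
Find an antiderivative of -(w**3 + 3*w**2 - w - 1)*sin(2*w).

Use integration by parts with u = w**3 + 3*w**2 - w - 1, dv = -sin(2*w) dw, so v = cos(2*w)/2.
Apply parts 3 times (tabular method): alternate signs, differentiate u down to 0, integrate dv up.

w**3*cos(2*w)/2 - 3*w**2*sin(2*w)/4 + 3*w**2*cos(2*w)/2 - 3*w*sin(2*w)/2 - 5*w*cos(2*w)/4 + 5*sin(2*w)/8 - 5*cos(2*w)/4 + C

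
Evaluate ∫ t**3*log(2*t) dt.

t**4*(log(t) + log(2))/4 - t**4/16 + C

Use integration by parts with u = log(2*t), dv = t**3 dt.
Then du = 1/t dt and v = t**4/4.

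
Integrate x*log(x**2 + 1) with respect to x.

Let u = x**2 + 1, so du = (2*x) dx.
The integral becomes (1/2)·∫ log(u) du; integrate by parts with u′=log(u), dv′=du.

x**2*log(x**2 + 1)/2 - x**2/2 + log(x**2 + 1)/2 + C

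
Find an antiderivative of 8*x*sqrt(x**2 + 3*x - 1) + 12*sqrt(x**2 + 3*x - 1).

8*(x**2 + 3*x - 1)**(3/2)/3 + C

Let u = x**2 + 3*x - 1, so du = (2*x + 3) dx.
Rewriting, the integral becomes 4·∫ √u du = 4·(2/3)u^(3/2).
Substituting back, u = x**2 + 3*x - 1.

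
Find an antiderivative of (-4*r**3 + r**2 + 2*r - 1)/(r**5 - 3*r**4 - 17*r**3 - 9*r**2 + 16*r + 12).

-817*log(r - 6)/1960 + log(r - 1)/30 - 89*log(r + 1)/98 + 31*log(r + 2)/24 - 1/(7*r + 7) + C

Factor the denominator: (r - 6)*(r - 1)*(r + 1)**2*(r + 2).
Partial-fraction decomposition: 31/(24*(r + 2)) - 89/(98*(r + 1)) + 1/(7*(r + 1)**2) + 1/(30*(r - 1)) - 817/(1960*(r - 6)).
Integrate each term; A/(r−a) gives A·log|r−a|; A/(r−a)² gives −A/(r−a).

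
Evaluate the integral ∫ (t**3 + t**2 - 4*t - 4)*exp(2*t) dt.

(4*t**3 - 2*t**2 - 14*t - 9)*exp(2*t)/8 + C

Use integration by parts with u = t**3 + t**2 - 4*t - 4, dv = exp(2*t) dt, so v = exp(2*t)/2.
Apply parts 3 times (tabular method): alternate signs, differentiate u down to 0, integrate dv up.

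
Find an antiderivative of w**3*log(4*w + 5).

w**4*log(4*w + 5)/4 - w**4/16 + 5*w**3/48 - 25*w**2/128 + 125*w/256 - 625*log(4*w + 5)/1024 + C

Use integration by parts with u = log(4*w + 5), dv = w**3 dw.
Then du = 4/(4*w + 5) dw and v = w**4/4.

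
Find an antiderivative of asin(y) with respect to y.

y*asin(y) + sqrt(-y**2 + 1) + C

Use integration by parts with u = arcsin(y), dv = dy.
Then du = 1/sqrt(-y**2 + 1) dy.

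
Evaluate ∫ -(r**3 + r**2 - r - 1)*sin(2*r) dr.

Use integration by parts with u = r**3 + r**2 - r - 1, dv = -sin(2*r) dr, so v = cos(2*r)/2.
Apply parts 3 times (tabular method): alternate signs, differentiate u down to 0, integrate dv up.

r**3*cos(2*r)/2 - 3*r**2*sin(2*r)/4 + r**2*cos(2*r)/2 - r*sin(2*r)/2 - 5*r*cos(2*r)/4 + 5*sin(2*r)/8 - 3*cos(2*r)/4 + C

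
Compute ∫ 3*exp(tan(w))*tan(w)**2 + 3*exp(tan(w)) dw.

Let u = tan(w), so du = (tan(w)**2 + 1) dw.
Rewriting, the integral becomes 3·∫ e^u du = 3·e^u.
Substituting back, u = tan(w).

3*exp(tan(w)) + C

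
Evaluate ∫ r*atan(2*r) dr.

Use integration by parts with u = arctan(2*r), dv = r dr.
Then du = 2/(4*r**2 + 1) dr.

r**2*atan(2*r)/2 - r/4 + atan(2*r)/8 + C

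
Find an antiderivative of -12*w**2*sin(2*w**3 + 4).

Let u = 2*w**3 + 4, so du = (6*w**2) dw.
Rewriting, the integral becomes -2·∫ sin(u) du = -2·-cos(u).
Substituting back, u = 2*w**3 + 4.

2*cos(2*w**3 + 4) + C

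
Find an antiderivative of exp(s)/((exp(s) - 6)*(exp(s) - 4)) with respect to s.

log(exp(s) - 6)/2 - log(exp(s) - 4)/2 + C

Let u = e^s, du = e^s ds.
The integral becomes ∫ du/((u-6)(u-4)); decompose into partial fractions.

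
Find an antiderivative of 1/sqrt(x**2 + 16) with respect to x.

log(x + sqrt(x**2 + 16)) + C

Substitute x = 4·tan(θ), so dx = 4·sec(θ)^2 dθ and the radical becomes sqrt(x**2 + 16) = 4·sec(θ) by the Pythagorean identity.
Integrate the resulting trig expression in θ, then back-substitute tan(θ) = x/4, sec(θ) = sqrt(x**2 + 16)/4 (absorbing any constant into C).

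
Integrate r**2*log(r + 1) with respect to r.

Use integration by parts with u = log(r + 1), dv = r**2 dr.
Then du = 1/(r + 1) dr and v = r**3/3.

r**3*log(r + 1)/3 - r**3/9 + r**2/6 - r/3 + log(r + 1)/3 + C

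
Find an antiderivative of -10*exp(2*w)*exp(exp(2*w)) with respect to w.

Let u = exp(2*w), so du = (2*exp(2*w)) dw.
Rewriting, the integral becomes -5·∫ e^u du = -5·e^u.
Substituting back, u = exp(2*w).

-5*exp(exp(2*w)) + C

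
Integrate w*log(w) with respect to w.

w**2*log(w)/2 - w**2/4 + C

Use integration by parts with u = log(w), dv = w dw.
Then du = 1/w dw and v = w**2/2.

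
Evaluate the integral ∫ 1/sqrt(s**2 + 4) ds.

log(s + sqrt(s**2 + 4)) + C

Substitute s = 2·tan(θ), so ds = 2·sec(θ)^2 dθ and the radical becomes sqrt(s**2 + 4) = 2·sec(θ) by the Pythagorean identity.
Integrate the resulting trig expression in θ, then back-substitute tan(θ) = s/2, sec(θ) = sqrt(s**2 + 4)/2 (absorbing any constant into C).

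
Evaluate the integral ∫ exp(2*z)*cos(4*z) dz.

exp(2*z)*sin(4*z)/5 + exp(2*z)*cos(4*z)/10 + C

Let I denote the integral. Integrate by parts with u = cos(4*z), dv = exp(2*z) dz, so v = exp(2*z)/2: I = exp(2*z)*cos(4*z)/2 + 2·∫ exp(2*z)*sin(4*z) dz.
Apply parts again with u = sin(4*z), dv = exp(2*z) dz: ∫ exp(2*z)*sin(4*z) dz = exp(2*z)*sin(4*z)/2 − 2·I. Substituting back brings back I: I = exp(2*z)*sin(4*z) + exp(2*z)*cos(4*z)/2 − 4·I.
Solving for I: (1 + 4)·I equals the remaining terms, so I = (1/5)·(exp(2*z)*sin(4*z) + exp(2*z)*cos(4*z)/2).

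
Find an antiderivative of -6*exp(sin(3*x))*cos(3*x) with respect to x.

Let u = sin(3*x), so du = (3*cos(3*x)) dx.
Rewriting, the integral becomes -2·∫ e^u du = -2·e^u.
Substituting back, u = sin(3*x).

-2*exp(sin(3*x)) + C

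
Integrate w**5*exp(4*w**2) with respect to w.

(8*w**4 - 4*w**2 + 1)*exp(4*w**2)/64 + C

Let u = w², du = 2w dw; rewrite as (1/2)∫ u^2·exp(4u) du.
Now integrate by parts 2 times.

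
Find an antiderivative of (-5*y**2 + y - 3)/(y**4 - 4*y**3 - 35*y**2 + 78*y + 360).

-59*log(y - 6)/30 + 41*log(y - 5)/24 - 17*log(y + 3)/24 + 29*log(y + 4)/30 + C

Factor the denominator: (y - 6)*(y - 5)*(y + 3)*(y + 4).
Partial-fraction decomposition: 29/(30*(y + 4)) - 17/(24*(y + 3)) + 41/(24*(y - 5)) - 59/(30*(y - 6)).
Integrate each term: A/(y−a) contributes A·log|y−a|.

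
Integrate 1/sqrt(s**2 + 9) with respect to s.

Substitute s = 3·tan(θ), so ds = 3·sec(θ)^2 dθ and the radical becomes sqrt(s**2 + 9) = 3·sec(θ) by the Pythagorean identity.
Integrate the resulting trig expression in θ, then back-substitute tan(θ) = s/3, sec(θ) = sqrt(s**2 + 9)/3 (absorbing any constant into C).

log(s + sqrt(s**2 + 9)) + C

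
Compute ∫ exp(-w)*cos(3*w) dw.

3*exp(-w)*sin(3*w)/10 - exp(-w)*cos(3*w)/10 + C

Let I denote the integral. Integrate by parts with u = cos(3*w), dv = exp(-w) dw, so v = -exp(-w): I = -exp(-w)*cos(3*w) − 3·∫ exp(-w)*sin(3*w) dw.
Apply parts again with u = sin(3*w), dv = exp(-w) dw: ∫ exp(-w)*sin(3*w) dw = -exp(-w)*sin(3*w) + 3·I. Substituting back brings back I: I = 3*exp(-w)*sin(3*w) - exp(-w)*cos(3*w) − 9·I.
Solving for I: (1 + 9)·I equals the remaining terms, so I = (1/10)·(3*exp(-w)*sin(3*w) - exp(-w)*cos(3*w)).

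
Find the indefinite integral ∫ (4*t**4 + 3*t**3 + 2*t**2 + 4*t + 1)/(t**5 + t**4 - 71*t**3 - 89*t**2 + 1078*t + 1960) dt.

2690*log(t - 7)/693 - 491*log(t - 5)/252 + 41*log(t + 2)/630 - 283*log(t + 4)/198 + 1441*log(t + 7)/420 + C

Factor the denominator: (t - 7)*(t - 5)*(t + 2)*(t + 4)*(t + 7).
Partial-fraction decomposition: 1441/(420*(t + 7)) - 283/(198*(t + 4)) + 41/(630*(t + 2)) - 491/(252*(t - 5)) + 2690/(693*(t - 7)).
Integrate each term: A/(t−a) contributes A·log|t−a|.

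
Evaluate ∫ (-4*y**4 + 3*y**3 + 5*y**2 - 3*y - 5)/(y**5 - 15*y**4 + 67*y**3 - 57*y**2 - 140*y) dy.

Factor the denominator: y*(y - 7)*(y - 5)*(y - 4)*(y + 1).
Partial-fraction decomposition: -1/(60*(y + 1)) - 769/(60*(y - 4)) + 101/(3*(y - 5)) - 2089/(84*(y - 7)) + 1/(28*y).
Integrate each term: A/(y−a) contributes A·log|y−a|.

log(y)/28 - 2089*log(y - 7)/84 + 101*log(y - 5)/3 - 769*log(y - 4)/60 - log(y + 1)/60 + C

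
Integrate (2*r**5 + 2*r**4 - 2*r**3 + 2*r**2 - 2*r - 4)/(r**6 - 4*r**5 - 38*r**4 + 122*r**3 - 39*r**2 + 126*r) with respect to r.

-2*log(r)/63 + 3781*log(r - 7)/1820 - 301*log(r - 3)/540 + 6224*log(r + 6)/12987 + 3*log(r**2 + 1)/185 + atan(r)/185 + C

Factor the denominator: r*(r - 7)*(r - 3)*(r + 6)*(r**2 + 1).
Partial-fraction decomposition: (6*r + 1)/(185*(r**2 + 1)) + 6224/(12987*(r + 6)) - 301/(540*(r - 3)) + 3781/(1820*(r - 7)) - 2/(63*r).
Integrate each term; A/(r−a) gives A·log|r−a|; the (Br+D)/(r²+p²) term gives a log and an atan.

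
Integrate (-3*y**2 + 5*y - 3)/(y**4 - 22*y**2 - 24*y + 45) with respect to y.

Factor the denominator: (y - 5)*(y - 1)*(y + 3)**2.
Partial-fraction decomposition: 49/(256*(y + 3)) - 45/(32*(y + 3)**2) + 1/(64*(y - 1)) - 53/(256*(y - 5)).
Integrate each term; A/(y−a) gives A·log|y−a|; A/(y−a)² gives −A/(y−a).

-53*log(y - 5)/256 + log(y - 1)/64 + 49*log(y + 3)/256 + 45/(32*y + 96) + C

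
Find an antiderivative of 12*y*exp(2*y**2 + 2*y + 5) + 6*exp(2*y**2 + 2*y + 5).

Let u = 2*y**2 + 2*y + 5, so du = (4*y + 2) dy.
Rewriting, the integral becomes 3·∫ e^u du = 3·e^u.
Substituting back, u = 2*y**2 + 2*y + 5.

3*exp(2*y**2 + 2*y + 5) + C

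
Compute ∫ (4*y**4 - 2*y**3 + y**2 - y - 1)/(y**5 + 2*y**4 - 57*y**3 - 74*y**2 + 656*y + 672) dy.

Factor the denominator: (y - 6)*(y - 4)*(y + 1)*(y + 4)*(y + 7).
Partial-fraction decomposition: 10345/(2574*(y + 7)) - 1171/(720*(y + 4)) + 1/(90*(y + 1)) - 907/(880*(y - 4)) + 683/(260*(y - 6)).
Integrate each term: A/(y−a) contributes A·log|y−a|.

683*log(y - 6)/260 - 907*log(y - 4)/880 + log(y + 1)/90 - 1171*log(y + 4)/720 + 10345*log(y + 7)/2574 + C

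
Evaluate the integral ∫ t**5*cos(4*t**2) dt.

Let u = t², du = 2t dt; rewrite as (1/2)∫ u^2·cos(4u) du.
Now integrate by parts 2 times.

t**4*sin(4*t**2)/8 + t**2*cos(4*t**2)/16 - sin(4*t**2)/64 + C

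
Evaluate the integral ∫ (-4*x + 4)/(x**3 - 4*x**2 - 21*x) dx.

-4*log(x)/21 - 12*log(x - 7)/35 + 8*log(x + 3)/15 + C

Factor the denominator: x*(x - 7)*(x + 3).
Partial-fraction decomposition: 8/(15*(x + 3)) - 12/(35*(x - 7)) - 4/(21*x).
Integrate each term: A/(x−a) contributes A·log|x−a|.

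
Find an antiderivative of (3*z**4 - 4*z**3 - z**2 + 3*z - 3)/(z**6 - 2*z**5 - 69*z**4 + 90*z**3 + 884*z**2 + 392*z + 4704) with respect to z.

Factor the denominator: (z - 7)*(z - 6)*(z + 4)*(z + 7)*(z**2 + 4).
Partial-fraction decomposition: (217*z + 762)/(21200*(z**2 + 4)) - 109/(371*(z + 7)) + 331/(2200*(z + 4)) - 231/(400*(z - 6)) + 2900/(4081*(z - 7)).
Integrate each term; A/(z−a) gives A·log|z−a|; the (Bz+D)/(z²+p²) term gives a log and an atan.

2900*log(z - 7)/4081 - 231*log(z - 6)/400 + 331*log(z + 4)/2200 - 109*log(z + 7)/371 + 217*log(z**2 + 4)/42400 + 381*atan(z/2)/21200 + C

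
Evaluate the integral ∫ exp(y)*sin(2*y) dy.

exp(y)*sin(2*y)/5 - 2*exp(y)*cos(2*y)/5 + C

Let I denote the integral. Integrate by parts with u = sin(2*y), dv = exp(y) dy, so v = exp(y): I = exp(y)*sin(2*y) − 2·∫ exp(y)*cos(2*y) dy.
Apply parts again with u = cos(2*y), dv = exp(y) dy: ∫ exp(y)*cos(2*y) dy = exp(y)*cos(2*y) + 2·I. Substituting back brings back I: I = exp(y)*sin(2*y) - 2*exp(y)*cos(2*y) − 4·I.
Solving for I: (1 + 4)·I equals the remaining terms, so I = (1/5)·(exp(y)*sin(2*y) - 2*exp(y)*cos(2*y)).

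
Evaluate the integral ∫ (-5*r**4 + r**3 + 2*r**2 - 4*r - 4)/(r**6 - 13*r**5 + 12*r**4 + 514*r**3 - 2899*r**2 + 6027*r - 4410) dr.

-2899*log(r - 7)/560 + 1487*log(r - 5)/144 - 1867*log(r - 3)/400 - 76*log(r - 2)/135 + 6113*log(r + 7)/75600 + 47/(10*r - 30) + C

Factor the denominator: (r - 7)*(r - 5)*(r - 3)**2*(r - 2)*(r + 7).
Partial-fraction decomposition: 6113/(75600*(r + 7)) - 76/(135*(r - 2)) - 1867/(400*(r - 3)) - 47/(10*(r - 3)**2) + 1487/(144*(r - 5)) - 2899/(560*(r - 7)).
Integrate each term; A/(r−a) gives A·log|r−a|; A/(r−a)² gives −A/(r−a).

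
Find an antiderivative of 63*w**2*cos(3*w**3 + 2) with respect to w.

Let u = 3*w**3 + 2, so du = (9*w**2) dw.
Rewriting, the integral becomes 7·∫ cos(u) du = 7·sin(u).
Substituting back, u = 3*w**3 + 2.

7*sin(3*w**3 + 2) + C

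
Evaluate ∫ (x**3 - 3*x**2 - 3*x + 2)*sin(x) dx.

Use integration by parts with u = x**3 - 3*x**2 - 3*x + 2, dv = sin(x) dx, so v = -cos(x).
Apply parts 3 times (tabular method): alternate signs, differentiate u down to 0, integrate dv up.

-x**3*cos(x) + 3*x**2*sin(x) + 3*x**2*cos(x) - 6*x*sin(x) + 9*x*cos(x) - 9*sin(x) - 8*cos(x) + C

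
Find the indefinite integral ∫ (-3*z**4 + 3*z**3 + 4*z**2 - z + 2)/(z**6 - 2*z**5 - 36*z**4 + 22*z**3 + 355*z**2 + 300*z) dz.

Factor the denominator: z*(z - 5)**2*(z + 1)*(z + 3)*(z + 4).
Partial-fraction decomposition: 445/(486*(z + 4)) - 283/(384*(z + 3)) - 1/(216*(z + 1)) - 140509/(777600*(z - 5)) - 1403/(2160*(z - 5)**2) + 1/(150*z).
Integrate each term; A/(z−a) gives A·log|z−a|; A/(z−a)² gives −A/(z−a).

log(z)/150 - 140509*log(z - 5)/777600 - log(z + 1)/216 - 283*log(z + 3)/384 + 445*log(z + 4)/486 + 1403/(2160*z - 10800) + C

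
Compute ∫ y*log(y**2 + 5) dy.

y**2*log(y**2 + 5)/2 - y**2/2 + 5*log(y**2 + 5)/2 + C

Let u = y**2 + 5, so du = (2*y) dy.
The integral becomes (1/2)·∫ log(u) du; integrate by parts with u′=log(u), dv′=du.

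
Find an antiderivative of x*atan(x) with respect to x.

Use integration by parts with u = arctan(x), dv = x dx.
Then du = 1/(x**2 + 1) dx.

x**2*atan(x)/2 - x/2 + atan(x)/2 + C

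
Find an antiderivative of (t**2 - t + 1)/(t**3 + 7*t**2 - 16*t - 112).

Factor the denominator: (t - 4)*(t + 4)*(t + 7).
Partial-fraction decomposition: 19/(11*(t + 7)) - 7/(8*(t + 4)) + 13/(88*(t - 4)).
Integrate each term: A/(t−a) contributes A·log|t−a|.

13*log(t - 4)/88 - 7*log(t + 4)/8 + 19*log(t + 7)/11 + C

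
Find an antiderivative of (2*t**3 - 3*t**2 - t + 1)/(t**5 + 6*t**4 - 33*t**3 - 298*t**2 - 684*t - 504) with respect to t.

41*log(t - 7)/810 - 2285*log(t + 2)/1296 + 77*log(t + 3)/30 - 41*log(t + 6)/48 - 25/(36*t + 72) + C

Factor the denominator: (t - 7)*(t + 2)**2*(t + 3)*(t + 6).
Partial-fraction decomposition: -41/(48*(t + 6)) + 77/(30*(t + 3)) - 2285/(1296*(t + 2)) + 25/(36*(t + 2)**2) + 41/(810*(t - 7)).
Integrate each term; A/(t−a) gives A·log|t−a|; A/(t−a)² gives −A/(t−a).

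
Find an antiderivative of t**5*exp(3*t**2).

Let u = t², du = 2t dt; rewrite as (1/2)∫ u^2·exp(3u) du.
Now integrate by parts 2 times.

(9*t**4 - 6*t**2 + 2)*exp(3*t**2)/54 + C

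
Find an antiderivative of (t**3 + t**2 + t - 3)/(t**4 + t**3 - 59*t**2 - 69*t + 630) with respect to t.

Factor the denominator: (t - 7)*(t - 3)*(t + 5)*(t + 6).
Partial-fraction decomposition: 21/(13*(t + 6)) - 9/(8*(t + 5)) - 1/(8*(t - 3)) + 33/(52*(t - 7)).
Integrate each term: A/(t−a) contributes A·log|t−a|.

33*log(t - 7)/52 - log(t - 3)/8 - 9*log(t + 5)/8 + 21*log(t + 6)/13 + C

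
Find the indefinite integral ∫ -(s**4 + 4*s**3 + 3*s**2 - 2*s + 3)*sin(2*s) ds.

Use integration by parts with u = s**4 + 4*s**3 + 3*s**2 - 2*s + 3, dv = -sin(2*s) ds, so v = cos(2*s)/2.
Apply parts 4 times (tabular method): alternate signs, differentiate u down to 0, integrate dv up.

s**4*cos(2*s)/2 - s**3*sin(2*s) + 2*s**3*cos(2*s) - 3*s**2*sin(2*s) - 4*s*cos(2*s) + 2*sin(2*s) + 3*cos(2*s)/2 + C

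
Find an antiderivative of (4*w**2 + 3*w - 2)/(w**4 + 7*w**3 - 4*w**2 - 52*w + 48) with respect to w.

5*log(w - 2)/12 - log(w - 1)/7 + 5*log(w + 4)/6 - 31*log(w + 6)/28 + C

Factor the denominator: (w - 2)*(w - 1)*(w + 4)*(w + 6).
Partial-fraction decomposition: -31/(28*(w + 6)) + 5/(6*(w + 4)) - 1/(7*(w - 1)) + 5/(12*(w - 2)).
Integrate each term: A/(w−a) contributes A·log|w−a|.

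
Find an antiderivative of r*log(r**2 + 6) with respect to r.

r**2*log(r**2 + 6)/2 - r**2/2 + 3*log(r**2 + 6) + C

Let u = r**2 + 6, so du = (2*r) dr.
The integral becomes (1/2)·∫ log(u) du; integrate by parts with u′=log(u), dv′=du.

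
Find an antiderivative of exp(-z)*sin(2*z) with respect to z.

Let I denote the integral. Integrate by parts with u = sin(2*z), dv = exp(-z) dz, so v = -exp(-z): I = -exp(-z)*sin(2*z) + 2·∫ exp(-z)*cos(2*z) dz.
Apply parts again with u = cos(2*z), dv = exp(-z) dz: ∫ exp(-z)*cos(2*z) dz = -exp(-z)*cos(2*z) − 2·I. Substituting back brings back I: I = -exp(-z)*sin(2*z) - 2*exp(-z)*cos(2*z) − 4·I.
Solving for I: (1 + 4)·I equals the remaining terms, so I = (1/5)·(-exp(-z)*sin(2*z) - 2*exp(-z)*cos(2*z)).

-exp(-z)*sin(2*z)/5 - 2*exp(-z)*cos(2*z)/5 + C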